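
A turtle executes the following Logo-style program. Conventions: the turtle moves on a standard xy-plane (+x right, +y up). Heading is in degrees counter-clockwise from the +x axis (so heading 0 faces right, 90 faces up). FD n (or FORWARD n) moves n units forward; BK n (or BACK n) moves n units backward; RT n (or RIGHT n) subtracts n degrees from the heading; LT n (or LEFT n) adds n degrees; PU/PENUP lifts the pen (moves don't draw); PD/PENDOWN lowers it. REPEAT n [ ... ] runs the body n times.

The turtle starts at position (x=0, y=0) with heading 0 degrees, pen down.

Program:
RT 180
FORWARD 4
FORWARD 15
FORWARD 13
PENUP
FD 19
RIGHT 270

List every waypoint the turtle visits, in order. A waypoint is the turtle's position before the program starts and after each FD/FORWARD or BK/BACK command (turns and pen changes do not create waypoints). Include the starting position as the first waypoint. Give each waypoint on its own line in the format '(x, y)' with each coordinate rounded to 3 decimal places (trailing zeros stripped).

Executing turtle program step by step:
Start: pos=(0,0), heading=0, pen down
RT 180: heading 0 -> 180
FD 4: (0,0) -> (-4,0) [heading=180, draw]
FD 15: (-4,0) -> (-19,0) [heading=180, draw]
FD 13: (-19,0) -> (-32,0) [heading=180, draw]
PU: pen up
FD 19: (-32,0) -> (-51,0) [heading=180, move]
RT 270: heading 180 -> 270
Final: pos=(-51,0), heading=270, 3 segment(s) drawn
Waypoints (5 total):
(0, 0)
(-4, 0)
(-19, 0)
(-32, 0)
(-51, 0)

Answer: (0, 0)
(-4, 0)
(-19, 0)
(-32, 0)
(-51, 0)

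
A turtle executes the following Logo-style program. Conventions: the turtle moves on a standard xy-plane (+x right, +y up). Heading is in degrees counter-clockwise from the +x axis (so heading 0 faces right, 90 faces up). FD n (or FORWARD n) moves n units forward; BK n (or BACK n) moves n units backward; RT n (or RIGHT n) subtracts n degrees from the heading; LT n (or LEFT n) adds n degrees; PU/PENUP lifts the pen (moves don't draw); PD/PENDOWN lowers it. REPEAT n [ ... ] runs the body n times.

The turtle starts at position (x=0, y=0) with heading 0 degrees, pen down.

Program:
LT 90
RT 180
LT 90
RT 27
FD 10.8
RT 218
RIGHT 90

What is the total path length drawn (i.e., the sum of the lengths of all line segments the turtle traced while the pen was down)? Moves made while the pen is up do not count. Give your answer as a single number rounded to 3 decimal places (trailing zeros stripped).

Executing turtle program step by step:
Start: pos=(0,0), heading=0, pen down
LT 90: heading 0 -> 90
RT 180: heading 90 -> 270
LT 90: heading 270 -> 0
RT 27: heading 0 -> 333
FD 10.8: (0,0) -> (9.623,-4.903) [heading=333, draw]
RT 218: heading 333 -> 115
RT 90: heading 115 -> 25
Final: pos=(9.623,-4.903), heading=25, 1 segment(s) drawn

Segment lengths:
  seg 1: (0,0) -> (9.623,-4.903), length = 10.8
Total = 10.8

Answer: 10.8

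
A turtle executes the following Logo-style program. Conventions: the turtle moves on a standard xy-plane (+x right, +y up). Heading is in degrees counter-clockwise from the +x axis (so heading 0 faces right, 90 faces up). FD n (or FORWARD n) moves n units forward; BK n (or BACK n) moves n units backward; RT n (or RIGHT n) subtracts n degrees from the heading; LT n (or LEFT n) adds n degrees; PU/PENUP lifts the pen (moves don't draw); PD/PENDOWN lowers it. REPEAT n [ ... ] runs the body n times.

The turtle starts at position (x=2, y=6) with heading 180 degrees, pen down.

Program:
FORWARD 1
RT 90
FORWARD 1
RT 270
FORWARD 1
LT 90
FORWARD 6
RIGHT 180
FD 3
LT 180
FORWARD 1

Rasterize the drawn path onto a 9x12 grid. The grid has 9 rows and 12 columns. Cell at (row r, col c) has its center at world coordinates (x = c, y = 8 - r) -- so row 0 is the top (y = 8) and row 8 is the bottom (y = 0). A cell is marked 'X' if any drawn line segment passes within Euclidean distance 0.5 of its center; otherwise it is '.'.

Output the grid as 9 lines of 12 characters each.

Answer: ............
XX..........
XXX.........
X...........
X...........
X...........
X...........
X...........
............

Derivation:
Segment 0: (2,6) -> (1,6)
Segment 1: (1,6) -> (1,7)
Segment 2: (1,7) -> (0,7)
Segment 3: (0,7) -> (0,1)
Segment 4: (0,1) -> (-0,4)
Segment 5: (-0,4) -> (-0,3)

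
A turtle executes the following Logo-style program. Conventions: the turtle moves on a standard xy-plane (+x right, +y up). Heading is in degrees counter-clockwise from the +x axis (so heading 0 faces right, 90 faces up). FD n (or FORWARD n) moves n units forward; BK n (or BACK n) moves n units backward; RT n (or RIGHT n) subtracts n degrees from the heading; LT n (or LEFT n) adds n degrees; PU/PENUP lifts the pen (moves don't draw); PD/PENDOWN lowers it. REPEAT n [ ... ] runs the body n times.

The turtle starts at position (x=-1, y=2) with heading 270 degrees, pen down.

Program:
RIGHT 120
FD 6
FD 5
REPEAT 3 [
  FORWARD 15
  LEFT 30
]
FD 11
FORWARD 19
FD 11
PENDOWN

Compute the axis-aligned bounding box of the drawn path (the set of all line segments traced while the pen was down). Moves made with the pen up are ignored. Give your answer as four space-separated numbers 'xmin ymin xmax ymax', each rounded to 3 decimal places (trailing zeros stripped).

Executing turtle program step by step:
Start: pos=(-1,2), heading=270, pen down
RT 120: heading 270 -> 150
FD 6: (-1,2) -> (-6.196,5) [heading=150, draw]
FD 5: (-6.196,5) -> (-10.526,7.5) [heading=150, draw]
REPEAT 3 [
  -- iteration 1/3 --
  FD 15: (-10.526,7.5) -> (-23.517,15) [heading=150, draw]
  LT 30: heading 150 -> 180
  -- iteration 2/3 --
  FD 15: (-23.517,15) -> (-38.517,15) [heading=180, draw]
  LT 30: heading 180 -> 210
  -- iteration 3/3 --
  FD 15: (-38.517,15) -> (-51.507,7.5) [heading=210, draw]
  LT 30: heading 210 -> 240
]
FD 11: (-51.507,7.5) -> (-57.007,-2.026) [heading=240, draw]
FD 19: (-57.007,-2.026) -> (-66.507,-18.481) [heading=240, draw]
FD 11: (-66.507,-18.481) -> (-72.007,-28.007) [heading=240, draw]
PD: pen down
Final: pos=(-72.007,-28.007), heading=240, 8 segment(s) drawn

Segment endpoints: x in {-72.007, -66.507, -57.007, -51.507, -38.517, -23.517, -10.526, -6.196, -1}, y in {-28.007, -18.481, -2.026, 2, 5, 7.5, 15, 15}
xmin=-72.007, ymin=-28.007, xmax=-1, ymax=15

Answer: -72.007 -28.007 -1 15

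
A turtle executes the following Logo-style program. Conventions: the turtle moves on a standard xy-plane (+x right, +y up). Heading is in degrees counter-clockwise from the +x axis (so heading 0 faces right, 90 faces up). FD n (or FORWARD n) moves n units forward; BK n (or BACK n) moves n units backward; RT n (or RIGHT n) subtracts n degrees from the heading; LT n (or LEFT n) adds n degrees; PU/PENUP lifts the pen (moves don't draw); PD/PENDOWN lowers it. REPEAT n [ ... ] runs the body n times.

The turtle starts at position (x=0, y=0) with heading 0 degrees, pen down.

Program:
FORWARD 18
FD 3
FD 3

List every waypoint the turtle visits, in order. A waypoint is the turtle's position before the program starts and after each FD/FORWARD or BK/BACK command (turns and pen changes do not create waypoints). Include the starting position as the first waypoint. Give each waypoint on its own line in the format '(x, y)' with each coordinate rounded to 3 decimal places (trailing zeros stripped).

Answer: (0, 0)
(18, 0)
(21, 0)
(24, 0)

Derivation:
Executing turtle program step by step:
Start: pos=(0,0), heading=0, pen down
FD 18: (0,0) -> (18,0) [heading=0, draw]
FD 3: (18,0) -> (21,0) [heading=0, draw]
FD 3: (21,0) -> (24,0) [heading=0, draw]
Final: pos=(24,0), heading=0, 3 segment(s) drawn
Waypoints (4 total):
(0, 0)
(18, 0)
(21, 0)
(24, 0)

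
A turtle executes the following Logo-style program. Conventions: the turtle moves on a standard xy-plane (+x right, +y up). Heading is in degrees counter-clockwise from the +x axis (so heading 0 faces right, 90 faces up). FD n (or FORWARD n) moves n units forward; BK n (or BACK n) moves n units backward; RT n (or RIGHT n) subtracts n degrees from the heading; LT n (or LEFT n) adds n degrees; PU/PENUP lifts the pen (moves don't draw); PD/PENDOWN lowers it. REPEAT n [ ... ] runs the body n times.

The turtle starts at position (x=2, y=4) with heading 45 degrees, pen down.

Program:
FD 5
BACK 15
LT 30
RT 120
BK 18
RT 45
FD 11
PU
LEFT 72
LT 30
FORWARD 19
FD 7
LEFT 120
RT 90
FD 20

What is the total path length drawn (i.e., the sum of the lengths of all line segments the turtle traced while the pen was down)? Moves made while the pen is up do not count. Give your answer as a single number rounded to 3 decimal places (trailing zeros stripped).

Executing turtle program step by step:
Start: pos=(2,4), heading=45, pen down
FD 5: (2,4) -> (5.536,7.536) [heading=45, draw]
BK 15: (5.536,7.536) -> (-5.071,-3.071) [heading=45, draw]
LT 30: heading 45 -> 75
RT 120: heading 75 -> 315
BK 18: (-5.071,-3.071) -> (-17.799,9.657) [heading=315, draw]
RT 45: heading 315 -> 270
FD 11: (-17.799,9.657) -> (-17.799,-1.343) [heading=270, draw]
PU: pen up
LT 72: heading 270 -> 342
LT 30: heading 342 -> 12
FD 19: (-17.799,-1.343) -> (0.786,2.607) [heading=12, move]
FD 7: (0.786,2.607) -> (7.633,4.063) [heading=12, move]
LT 120: heading 12 -> 132
RT 90: heading 132 -> 42
FD 20: (7.633,4.063) -> (22.496,17.445) [heading=42, move]
Final: pos=(22.496,17.445), heading=42, 4 segment(s) drawn

Segment lengths:
  seg 1: (2,4) -> (5.536,7.536), length = 5
  seg 2: (5.536,7.536) -> (-5.071,-3.071), length = 15
  seg 3: (-5.071,-3.071) -> (-17.799,9.657), length = 18
  seg 4: (-17.799,9.657) -> (-17.799,-1.343), length = 11
Total = 49

Answer: 49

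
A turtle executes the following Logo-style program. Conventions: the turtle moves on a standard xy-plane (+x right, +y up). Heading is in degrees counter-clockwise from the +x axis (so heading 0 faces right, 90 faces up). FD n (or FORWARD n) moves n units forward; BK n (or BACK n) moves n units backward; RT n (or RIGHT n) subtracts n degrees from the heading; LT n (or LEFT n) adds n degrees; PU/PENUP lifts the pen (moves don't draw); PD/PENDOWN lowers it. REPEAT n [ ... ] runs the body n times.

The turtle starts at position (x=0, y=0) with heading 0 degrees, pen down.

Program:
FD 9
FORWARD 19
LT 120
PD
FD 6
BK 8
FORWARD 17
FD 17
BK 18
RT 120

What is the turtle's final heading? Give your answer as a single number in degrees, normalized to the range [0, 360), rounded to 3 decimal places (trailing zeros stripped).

Answer: 0

Derivation:
Executing turtle program step by step:
Start: pos=(0,0), heading=0, pen down
FD 9: (0,0) -> (9,0) [heading=0, draw]
FD 19: (9,0) -> (28,0) [heading=0, draw]
LT 120: heading 0 -> 120
PD: pen down
FD 6: (28,0) -> (25,5.196) [heading=120, draw]
BK 8: (25,5.196) -> (29,-1.732) [heading=120, draw]
FD 17: (29,-1.732) -> (20.5,12.99) [heading=120, draw]
FD 17: (20.5,12.99) -> (12,27.713) [heading=120, draw]
BK 18: (12,27.713) -> (21,12.124) [heading=120, draw]
RT 120: heading 120 -> 0
Final: pos=(21,12.124), heading=0, 7 segment(s) drawn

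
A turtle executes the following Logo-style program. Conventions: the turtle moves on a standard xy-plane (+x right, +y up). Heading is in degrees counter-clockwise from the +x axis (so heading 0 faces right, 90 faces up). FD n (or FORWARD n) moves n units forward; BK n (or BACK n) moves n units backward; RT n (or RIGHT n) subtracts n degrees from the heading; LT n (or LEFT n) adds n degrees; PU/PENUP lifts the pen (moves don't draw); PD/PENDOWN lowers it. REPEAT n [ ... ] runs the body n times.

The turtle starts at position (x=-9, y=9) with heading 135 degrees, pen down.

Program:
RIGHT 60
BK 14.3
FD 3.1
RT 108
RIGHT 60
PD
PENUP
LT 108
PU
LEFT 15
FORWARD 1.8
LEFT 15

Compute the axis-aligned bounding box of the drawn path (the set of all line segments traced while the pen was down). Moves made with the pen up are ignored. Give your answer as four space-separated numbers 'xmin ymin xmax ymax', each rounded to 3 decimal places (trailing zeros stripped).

Answer: -12.701 -4.813 -9 9

Derivation:
Executing turtle program step by step:
Start: pos=(-9,9), heading=135, pen down
RT 60: heading 135 -> 75
BK 14.3: (-9,9) -> (-12.701,-4.813) [heading=75, draw]
FD 3.1: (-12.701,-4.813) -> (-11.899,-1.818) [heading=75, draw]
RT 108: heading 75 -> 327
RT 60: heading 327 -> 267
PD: pen down
PU: pen up
LT 108: heading 267 -> 15
PU: pen up
LT 15: heading 15 -> 30
FD 1.8: (-11.899,-1.818) -> (-10.34,-0.918) [heading=30, move]
LT 15: heading 30 -> 45
Final: pos=(-10.34,-0.918), heading=45, 2 segment(s) drawn

Segment endpoints: x in {-12.701, -11.899, -9}, y in {-4.813, -1.818, 9}
xmin=-12.701, ymin=-4.813, xmax=-9, ymax=9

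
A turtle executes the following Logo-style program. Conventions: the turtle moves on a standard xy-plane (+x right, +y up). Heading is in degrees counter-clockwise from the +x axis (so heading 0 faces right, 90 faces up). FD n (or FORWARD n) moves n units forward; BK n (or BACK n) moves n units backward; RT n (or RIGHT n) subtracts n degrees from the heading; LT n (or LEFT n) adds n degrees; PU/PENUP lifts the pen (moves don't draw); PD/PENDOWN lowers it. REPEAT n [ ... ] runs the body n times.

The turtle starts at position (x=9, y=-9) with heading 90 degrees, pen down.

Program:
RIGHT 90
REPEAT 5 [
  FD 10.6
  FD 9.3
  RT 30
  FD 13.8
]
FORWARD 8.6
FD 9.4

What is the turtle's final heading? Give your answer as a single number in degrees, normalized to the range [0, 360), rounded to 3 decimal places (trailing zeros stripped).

Answer: 210

Derivation:
Executing turtle program step by step:
Start: pos=(9,-9), heading=90, pen down
RT 90: heading 90 -> 0
REPEAT 5 [
  -- iteration 1/5 --
  FD 10.6: (9,-9) -> (19.6,-9) [heading=0, draw]
  FD 9.3: (19.6,-9) -> (28.9,-9) [heading=0, draw]
  RT 30: heading 0 -> 330
  FD 13.8: (28.9,-9) -> (40.851,-15.9) [heading=330, draw]
  -- iteration 2/5 --
  FD 10.6: (40.851,-15.9) -> (50.031,-21.2) [heading=330, draw]
  FD 9.3: (50.031,-21.2) -> (58.085,-25.85) [heading=330, draw]
  RT 30: heading 330 -> 300
  FD 13.8: (58.085,-25.85) -> (64.985,-37.801) [heading=300, draw]
  -- iteration 3/5 --
  FD 10.6: (64.985,-37.801) -> (70.285,-46.981) [heading=300, draw]
  FD 9.3: (70.285,-46.981) -> (74.935,-55.035) [heading=300, draw]
  RT 30: heading 300 -> 270
  FD 13.8: (74.935,-55.035) -> (74.935,-68.835) [heading=270, draw]
  -- iteration 4/5 --
  FD 10.6: (74.935,-68.835) -> (74.935,-79.435) [heading=270, draw]
  FD 9.3: (74.935,-79.435) -> (74.935,-88.735) [heading=270, draw]
  RT 30: heading 270 -> 240
  FD 13.8: (74.935,-88.735) -> (68.035,-100.686) [heading=240, draw]
  -- iteration 5/5 --
  FD 10.6: (68.035,-100.686) -> (62.735,-109.866) [heading=240, draw]
  FD 9.3: (62.735,-109.866) -> (58.085,-117.92) [heading=240, draw]
  RT 30: heading 240 -> 210
  FD 13.8: (58.085,-117.92) -> (46.134,-124.82) [heading=210, draw]
]
FD 8.6: (46.134,-124.82) -> (38.686,-129.12) [heading=210, draw]
FD 9.4: (38.686,-129.12) -> (30.545,-133.82) [heading=210, draw]
Final: pos=(30.545,-133.82), heading=210, 17 segment(s) drawn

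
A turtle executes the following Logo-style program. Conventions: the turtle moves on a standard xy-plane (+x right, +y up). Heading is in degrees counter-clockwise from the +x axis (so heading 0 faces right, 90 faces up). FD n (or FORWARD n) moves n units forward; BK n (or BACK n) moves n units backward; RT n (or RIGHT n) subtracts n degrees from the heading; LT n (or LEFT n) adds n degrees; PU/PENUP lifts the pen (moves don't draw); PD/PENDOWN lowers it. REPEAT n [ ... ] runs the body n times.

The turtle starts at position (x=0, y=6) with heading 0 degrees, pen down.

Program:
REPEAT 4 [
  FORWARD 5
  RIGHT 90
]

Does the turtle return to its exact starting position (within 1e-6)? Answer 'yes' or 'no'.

Executing turtle program step by step:
Start: pos=(0,6), heading=0, pen down
REPEAT 4 [
  -- iteration 1/4 --
  FD 5: (0,6) -> (5,6) [heading=0, draw]
  RT 90: heading 0 -> 270
  -- iteration 2/4 --
  FD 5: (5,6) -> (5,1) [heading=270, draw]
  RT 90: heading 270 -> 180
  -- iteration 3/4 --
  FD 5: (5,1) -> (0,1) [heading=180, draw]
  RT 90: heading 180 -> 90
  -- iteration 4/4 --
  FD 5: (0,1) -> (0,6) [heading=90, draw]
  RT 90: heading 90 -> 0
]
Final: pos=(0,6), heading=0, 4 segment(s) drawn

Start position: (0, 6)
Final position: (0, 6)
Distance = 0; < 1e-6 -> CLOSED

Answer: yes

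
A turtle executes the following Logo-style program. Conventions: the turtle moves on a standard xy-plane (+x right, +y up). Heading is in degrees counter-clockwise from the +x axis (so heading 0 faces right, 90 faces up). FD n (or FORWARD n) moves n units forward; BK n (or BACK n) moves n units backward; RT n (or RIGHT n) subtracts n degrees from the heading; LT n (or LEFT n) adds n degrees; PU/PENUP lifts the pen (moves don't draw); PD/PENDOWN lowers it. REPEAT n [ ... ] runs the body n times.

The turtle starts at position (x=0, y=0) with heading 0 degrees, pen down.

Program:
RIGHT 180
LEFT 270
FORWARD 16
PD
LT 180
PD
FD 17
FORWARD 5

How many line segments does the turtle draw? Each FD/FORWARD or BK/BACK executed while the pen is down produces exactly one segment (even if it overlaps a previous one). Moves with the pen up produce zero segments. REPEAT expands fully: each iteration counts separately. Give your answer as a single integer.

Answer: 3

Derivation:
Executing turtle program step by step:
Start: pos=(0,0), heading=0, pen down
RT 180: heading 0 -> 180
LT 270: heading 180 -> 90
FD 16: (0,0) -> (0,16) [heading=90, draw]
PD: pen down
LT 180: heading 90 -> 270
PD: pen down
FD 17: (0,16) -> (0,-1) [heading=270, draw]
FD 5: (0,-1) -> (0,-6) [heading=270, draw]
Final: pos=(0,-6), heading=270, 3 segment(s) drawn
Segments drawn: 3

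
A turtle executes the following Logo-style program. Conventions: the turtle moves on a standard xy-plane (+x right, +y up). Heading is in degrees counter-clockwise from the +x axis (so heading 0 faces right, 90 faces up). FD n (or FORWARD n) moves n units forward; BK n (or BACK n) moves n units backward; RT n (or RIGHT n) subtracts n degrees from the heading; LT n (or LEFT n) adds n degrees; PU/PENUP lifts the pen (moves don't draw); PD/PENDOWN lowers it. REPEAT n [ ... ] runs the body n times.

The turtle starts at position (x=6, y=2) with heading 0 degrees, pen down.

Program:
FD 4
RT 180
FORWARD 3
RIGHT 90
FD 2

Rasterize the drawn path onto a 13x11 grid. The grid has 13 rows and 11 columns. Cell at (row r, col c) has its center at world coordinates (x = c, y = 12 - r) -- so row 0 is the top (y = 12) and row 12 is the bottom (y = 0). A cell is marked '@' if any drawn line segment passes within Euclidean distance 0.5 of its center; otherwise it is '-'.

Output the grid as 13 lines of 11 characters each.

Segment 0: (6,2) -> (10,2)
Segment 1: (10,2) -> (7,2)
Segment 2: (7,2) -> (7,4)

Answer: -----------
-----------
-----------
-----------
-----------
-----------
-----------
-----------
-------@---
-------@---
------@@@@@
-----------
-----------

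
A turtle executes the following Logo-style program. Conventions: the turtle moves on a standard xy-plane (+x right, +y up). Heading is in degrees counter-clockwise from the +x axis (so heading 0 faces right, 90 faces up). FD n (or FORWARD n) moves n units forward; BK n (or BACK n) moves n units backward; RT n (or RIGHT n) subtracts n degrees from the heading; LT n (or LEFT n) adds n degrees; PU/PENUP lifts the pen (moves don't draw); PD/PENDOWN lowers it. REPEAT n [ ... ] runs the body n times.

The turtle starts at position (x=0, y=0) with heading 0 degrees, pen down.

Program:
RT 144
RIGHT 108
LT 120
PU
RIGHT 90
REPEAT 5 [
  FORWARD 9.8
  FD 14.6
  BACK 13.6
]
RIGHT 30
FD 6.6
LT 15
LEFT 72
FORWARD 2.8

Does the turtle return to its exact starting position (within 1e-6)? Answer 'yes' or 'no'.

Answer: no

Derivation:
Executing turtle program step by step:
Start: pos=(0,0), heading=0, pen down
RT 144: heading 0 -> 216
RT 108: heading 216 -> 108
LT 120: heading 108 -> 228
PU: pen up
RT 90: heading 228 -> 138
REPEAT 5 [
  -- iteration 1/5 --
  FD 9.8: (0,0) -> (-7.283,6.557) [heading=138, move]
  FD 14.6: (-7.283,6.557) -> (-18.133,16.327) [heading=138, move]
  BK 13.6: (-18.133,16.327) -> (-8.026,7.227) [heading=138, move]
  -- iteration 2/5 --
  FD 9.8: (-8.026,7.227) -> (-15.309,13.784) [heading=138, move]
  FD 14.6: (-15.309,13.784) -> (-26.159,23.553) [heading=138, move]
  BK 13.6: (-26.159,23.553) -> (-16.052,14.453) [heading=138, move]
  -- iteration 3/5 --
  FD 9.8: (-16.052,14.453) -> (-23.335,21.011) [heading=138, move]
  FD 14.6: (-23.335,21.011) -> (-34.185,30.78) [heading=138, move]
  BK 13.6: (-34.185,30.78) -> (-24.078,21.68) [heading=138, move]
  -- iteration 4/5 --
  FD 9.8: (-24.078,21.68) -> (-31.361,28.237) [heading=138, move]
  FD 14.6: (-31.361,28.237) -> (-42.211,38.007) [heading=138, move]
  BK 13.6: (-42.211,38.007) -> (-32.104,28.906) [heading=138, move]
  -- iteration 5/5 --
  FD 9.8: (-32.104,28.906) -> (-39.387,35.464) [heading=138, move]
  FD 14.6: (-39.387,35.464) -> (-50.237,45.233) [heading=138, move]
  BK 13.6: (-50.237,45.233) -> (-40.13,36.133) [heading=138, move]
]
RT 30: heading 138 -> 108
FD 6.6: (-40.13,36.133) -> (-42.169,42.41) [heading=108, move]
LT 15: heading 108 -> 123
LT 72: heading 123 -> 195
FD 2.8: (-42.169,42.41) -> (-44.874,41.685) [heading=195, move]
Final: pos=(-44.874,41.685), heading=195, 0 segment(s) drawn

Start position: (0, 0)
Final position: (-44.874, 41.685)
Distance = 61.248; >= 1e-6 -> NOT closed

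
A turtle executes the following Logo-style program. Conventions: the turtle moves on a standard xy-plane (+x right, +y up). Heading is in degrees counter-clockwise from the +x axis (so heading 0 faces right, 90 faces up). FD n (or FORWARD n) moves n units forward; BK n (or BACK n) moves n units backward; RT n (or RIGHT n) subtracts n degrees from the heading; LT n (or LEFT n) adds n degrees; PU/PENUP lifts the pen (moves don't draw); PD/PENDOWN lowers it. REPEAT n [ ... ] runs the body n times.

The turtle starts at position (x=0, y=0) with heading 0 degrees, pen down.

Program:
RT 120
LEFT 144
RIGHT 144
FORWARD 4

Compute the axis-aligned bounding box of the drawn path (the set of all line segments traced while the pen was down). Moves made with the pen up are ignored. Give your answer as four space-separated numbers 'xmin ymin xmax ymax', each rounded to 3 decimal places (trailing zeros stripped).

Answer: -2 -3.464 0 0

Derivation:
Executing turtle program step by step:
Start: pos=(0,0), heading=0, pen down
RT 120: heading 0 -> 240
LT 144: heading 240 -> 24
RT 144: heading 24 -> 240
FD 4: (0,0) -> (-2,-3.464) [heading=240, draw]
Final: pos=(-2,-3.464), heading=240, 1 segment(s) drawn

Segment endpoints: x in {-2, 0}, y in {-3.464, 0}
xmin=-2, ymin=-3.464, xmax=0, ymax=0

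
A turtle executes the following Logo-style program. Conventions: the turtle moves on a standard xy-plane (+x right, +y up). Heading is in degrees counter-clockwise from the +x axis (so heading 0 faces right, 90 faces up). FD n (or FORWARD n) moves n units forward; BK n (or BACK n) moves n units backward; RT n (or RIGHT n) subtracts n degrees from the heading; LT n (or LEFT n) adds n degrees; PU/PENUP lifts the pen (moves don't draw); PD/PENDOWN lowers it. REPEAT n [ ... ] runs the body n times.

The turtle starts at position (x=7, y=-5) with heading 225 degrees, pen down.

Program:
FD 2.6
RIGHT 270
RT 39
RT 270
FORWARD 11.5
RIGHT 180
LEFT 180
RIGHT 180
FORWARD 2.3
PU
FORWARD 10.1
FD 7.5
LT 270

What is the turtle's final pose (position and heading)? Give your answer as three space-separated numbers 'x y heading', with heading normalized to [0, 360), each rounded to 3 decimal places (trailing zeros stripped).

Executing turtle program step by step:
Start: pos=(7,-5), heading=225, pen down
FD 2.6: (7,-5) -> (5.162,-6.838) [heading=225, draw]
RT 270: heading 225 -> 315
RT 39: heading 315 -> 276
RT 270: heading 276 -> 6
FD 11.5: (5.162,-6.838) -> (16.599,-5.636) [heading=6, draw]
RT 180: heading 6 -> 186
LT 180: heading 186 -> 6
RT 180: heading 6 -> 186
FD 2.3: (16.599,-5.636) -> (14.311,-5.877) [heading=186, draw]
PU: pen up
FD 10.1: (14.311,-5.877) -> (4.266,-6.933) [heading=186, move]
FD 7.5: (4.266,-6.933) -> (-3.192,-7.717) [heading=186, move]
LT 270: heading 186 -> 96
Final: pos=(-3.192,-7.717), heading=96, 3 segment(s) drawn

Answer: -3.192 -7.717 96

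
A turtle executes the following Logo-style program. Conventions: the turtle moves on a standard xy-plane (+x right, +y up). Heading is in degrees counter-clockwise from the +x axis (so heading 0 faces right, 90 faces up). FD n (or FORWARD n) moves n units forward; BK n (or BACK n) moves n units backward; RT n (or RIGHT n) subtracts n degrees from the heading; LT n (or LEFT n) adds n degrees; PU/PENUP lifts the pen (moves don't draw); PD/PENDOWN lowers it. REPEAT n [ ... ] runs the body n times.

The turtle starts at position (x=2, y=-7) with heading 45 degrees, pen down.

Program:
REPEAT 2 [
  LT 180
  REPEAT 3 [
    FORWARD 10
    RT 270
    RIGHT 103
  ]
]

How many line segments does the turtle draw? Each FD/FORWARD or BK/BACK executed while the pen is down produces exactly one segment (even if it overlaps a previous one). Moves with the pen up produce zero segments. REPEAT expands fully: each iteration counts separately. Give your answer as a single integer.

Answer: 6

Derivation:
Executing turtle program step by step:
Start: pos=(2,-7), heading=45, pen down
REPEAT 2 [
  -- iteration 1/2 --
  LT 180: heading 45 -> 225
  REPEAT 3 [
    -- iteration 1/3 --
    FD 10: (2,-7) -> (-5.071,-14.071) [heading=225, draw]
    RT 270: heading 225 -> 315
    RT 103: heading 315 -> 212
    -- iteration 2/3 --
    FD 10: (-5.071,-14.071) -> (-13.552,-19.37) [heading=212, draw]
    RT 270: heading 212 -> 302
    RT 103: heading 302 -> 199
    -- iteration 3/3 --
    FD 10: (-13.552,-19.37) -> (-23.007,-22.626) [heading=199, draw]
    RT 270: heading 199 -> 289
    RT 103: heading 289 -> 186
  ]
  -- iteration 2/2 --
  LT 180: heading 186 -> 6
  REPEAT 3 [
    -- iteration 1/3 --
    FD 10: (-23.007,-22.626) -> (-13.062,-21.581) [heading=6, draw]
    RT 270: heading 6 -> 96
    RT 103: heading 96 -> 353
    -- iteration 2/3 --
    FD 10: (-13.062,-21.581) -> (-3.136,-22.799) [heading=353, draw]
    RT 270: heading 353 -> 83
    RT 103: heading 83 -> 340
    -- iteration 3/3 --
    FD 10: (-3.136,-22.799) -> (6.261,-26.22) [heading=340, draw]
    RT 270: heading 340 -> 70
    RT 103: heading 70 -> 327
  ]
]
Final: pos=(6.261,-26.22), heading=327, 6 segment(s) drawn
Segments drawn: 6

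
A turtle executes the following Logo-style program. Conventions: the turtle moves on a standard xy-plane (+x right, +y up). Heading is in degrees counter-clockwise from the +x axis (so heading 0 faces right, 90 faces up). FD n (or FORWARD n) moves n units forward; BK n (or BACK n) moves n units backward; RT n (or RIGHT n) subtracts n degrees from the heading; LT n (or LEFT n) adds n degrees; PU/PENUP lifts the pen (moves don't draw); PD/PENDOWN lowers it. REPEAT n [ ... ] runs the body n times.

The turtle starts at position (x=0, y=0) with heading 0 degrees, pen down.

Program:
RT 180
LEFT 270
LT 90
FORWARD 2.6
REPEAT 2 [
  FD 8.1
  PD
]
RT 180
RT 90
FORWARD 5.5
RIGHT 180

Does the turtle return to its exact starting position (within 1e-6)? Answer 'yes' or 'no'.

Answer: no

Derivation:
Executing turtle program step by step:
Start: pos=(0,0), heading=0, pen down
RT 180: heading 0 -> 180
LT 270: heading 180 -> 90
LT 90: heading 90 -> 180
FD 2.6: (0,0) -> (-2.6,0) [heading=180, draw]
REPEAT 2 [
  -- iteration 1/2 --
  FD 8.1: (-2.6,0) -> (-10.7,0) [heading=180, draw]
  PD: pen down
  -- iteration 2/2 --
  FD 8.1: (-10.7,0) -> (-18.8,0) [heading=180, draw]
  PD: pen down
]
RT 180: heading 180 -> 0
RT 90: heading 0 -> 270
FD 5.5: (-18.8,0) -> (-18.8,-5.5) [heading=270, draw]
RT 180: heading 270 -> 90
Final: pos=(-18.8,-5.5), heading=90, 4 segment(s) drawn

Start position: (0, 0)
Final position: (-18.8, -5.5)
Distance = 19.588; >= 1e-6 -> NOT closed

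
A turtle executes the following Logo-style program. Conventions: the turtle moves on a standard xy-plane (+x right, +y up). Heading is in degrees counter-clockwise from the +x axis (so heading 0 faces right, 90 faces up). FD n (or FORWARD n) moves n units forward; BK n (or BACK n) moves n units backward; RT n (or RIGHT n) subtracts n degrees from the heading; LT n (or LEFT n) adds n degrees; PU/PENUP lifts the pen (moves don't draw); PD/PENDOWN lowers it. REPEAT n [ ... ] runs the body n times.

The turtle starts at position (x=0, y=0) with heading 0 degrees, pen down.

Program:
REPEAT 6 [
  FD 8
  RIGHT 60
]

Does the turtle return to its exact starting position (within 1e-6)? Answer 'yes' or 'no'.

Answer: yes

Derivation:
Executing turtle program step by step:
Start: pos=(0,0), heading=0, pen down
REPEAT 6 [
  -- iteration 1/6 --
  FD 8: (0,0) -> (8,0) [heading=0, draw]
  RT 60: heading 0 -> 300
  -- iteration 2/6 --
  FD 8: (8,0) -> (12,-6.928) [heading=300, draw]
  RT 60: heading 300 -> 240
  -- iteration 3/6 --
  FD 8: (12,-6.928) -> (8,-13.856) [heading=240, draw]
  RT 60: heading 240 -> 180
  -- iteration 4/6 --
  FD 8: (8,-13.856) -> (0,-13.856) [heading=180, draw]
  RT 60: heading 180 -> 120
  -- iteration 5/6 --
  FD 8: (0,-13.856) -> (-4,-6.928) [heading=120, draw]
  RT 60: heading 120 -> 60
  -- iteration 6/6 --
  FD 8: (-4,-6.928) -> (0,0) [heading=60, draw]
  RT 60: heading 60 -> 0
]
Final: pos=(0,0), heading=0, 6 segment(s) drawn

Start position: (0, 0)
Final position: (0, 0)
Distance = 0; < 1e-6 -> CLOSED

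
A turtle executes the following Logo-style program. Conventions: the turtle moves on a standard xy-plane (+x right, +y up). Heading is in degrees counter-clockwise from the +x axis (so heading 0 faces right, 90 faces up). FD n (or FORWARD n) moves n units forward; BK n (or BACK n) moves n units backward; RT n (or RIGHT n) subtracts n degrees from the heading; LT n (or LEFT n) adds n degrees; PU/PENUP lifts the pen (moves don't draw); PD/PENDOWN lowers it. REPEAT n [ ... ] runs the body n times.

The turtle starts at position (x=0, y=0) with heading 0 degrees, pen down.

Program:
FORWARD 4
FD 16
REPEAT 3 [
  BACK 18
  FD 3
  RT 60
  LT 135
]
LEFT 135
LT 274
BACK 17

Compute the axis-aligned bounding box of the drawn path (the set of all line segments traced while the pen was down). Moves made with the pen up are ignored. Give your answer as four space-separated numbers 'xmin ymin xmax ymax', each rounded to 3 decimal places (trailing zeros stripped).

Executing turtle program step by step:
Start: pos=(0,0), heading=0, pen down
FD 4: (0,0) -> (4,0) [heading=0, draw]
FD 16: (4,0) -> (20,0) [heading=0, draw]
REPEAT 3 [
  -- iteration 1/3 --
  BK 18: (20,0) -> (2,0) [heading=0, draw]
  FD 3: (2,0) -> (5,0) [heading=0, draw]
  RT 60: heading 0 -> 300
  LT 135: heading 300 -> 75
  -- iteration 2/3 --
  BK 18: (5,0) -> (0.341,-17.387) [heading=75, draw]
  FD 3: (0.341,-17.387) -> (1.118,-14.489) [heading=75, draw]
  RT 60: heading 75 -> 15
  LT 135: heading 15 -> 150
  -- iteration 3/3 --
  BK 18: (1.118,-14.489) -> (16.706,-23.489) [heading=150, draw]
  FD 3: (16.706,-23.489) -> (14.108,-21.989) [heading=150, draw]
  RT 60: heading 150 -> 90
  LT 135: heading 90 -> 225
]
LT 135: heading 225 -> 0
LT 274: heading 0 -> 274
BK 17: (14.108,-21.989) -> (12.922,-5.03) [heading=274, draw]
Final: pos=(12.922,-5.03), heading=274, 9 segment(s) drawn

Segment endpoints: x in {0, 0.341, 1.118, 2, 4, 5, 12.922, 14.108, 16.706, 20}, y in {-23.489, -21.989, -17.387, -14.489, -5.03, 0}
xmin=0, ymin=-23.489, xmax=20, ymax=0

Answer: 0 -23.489 20 0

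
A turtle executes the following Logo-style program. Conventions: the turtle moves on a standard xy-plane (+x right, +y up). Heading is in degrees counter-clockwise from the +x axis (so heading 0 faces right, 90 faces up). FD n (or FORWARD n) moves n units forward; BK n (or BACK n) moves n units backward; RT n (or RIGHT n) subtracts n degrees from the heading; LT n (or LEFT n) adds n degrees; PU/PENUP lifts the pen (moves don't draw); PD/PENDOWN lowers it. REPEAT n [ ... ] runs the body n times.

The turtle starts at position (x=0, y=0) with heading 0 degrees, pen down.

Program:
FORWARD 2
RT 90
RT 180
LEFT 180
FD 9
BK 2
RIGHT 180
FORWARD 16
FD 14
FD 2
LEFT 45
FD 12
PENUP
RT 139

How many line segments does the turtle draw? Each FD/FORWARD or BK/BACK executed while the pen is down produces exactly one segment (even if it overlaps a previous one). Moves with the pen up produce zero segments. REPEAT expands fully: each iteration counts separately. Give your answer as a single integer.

Executing turtle program step by step:
Start: pos=(0,0), heading=0, pen down
FD 2: (0,0) -> (2,0) [heading=0, draw]
RT 90: heading 0 -> 270
RT 180: heading 270 -> 90
LT 180: heading 90 -> 270
FD 9: (2,0) -> (2,-9) [heading=270, draw]
BK 2: (2,-9) -> (2,-7) [heading=270, draw]
RT 180: heading 270 -> 90
FD 16: (2,-7) -> (2,9) [heading=90, draw]
FD 14: (2,9) -> (2,23) [heading=90, draw]
FD 2: (2,23) -> (2,25) [heading=90, draw]
LT 45: heading 90 -> 135
FD 12: (2,25) -> (-6.485,33.485) [heading=135, draw]
PU: pen up
RT 139: heading 135 -> 356
Final: pos=(-6.485,33.485), heading=356, 7 segment(s) drawn
Segments drawn: 7

Answer: 7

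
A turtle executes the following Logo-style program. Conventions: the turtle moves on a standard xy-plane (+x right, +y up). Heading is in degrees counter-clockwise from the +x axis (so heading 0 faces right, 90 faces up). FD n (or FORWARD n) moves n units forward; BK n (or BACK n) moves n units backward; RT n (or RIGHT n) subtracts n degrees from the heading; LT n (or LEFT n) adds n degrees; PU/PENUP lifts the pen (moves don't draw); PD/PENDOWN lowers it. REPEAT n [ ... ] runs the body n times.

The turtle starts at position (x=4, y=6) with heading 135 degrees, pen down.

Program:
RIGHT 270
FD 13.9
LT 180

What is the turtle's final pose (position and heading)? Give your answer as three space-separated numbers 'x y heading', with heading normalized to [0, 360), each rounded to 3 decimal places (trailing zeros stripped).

Executing turtle program step by step:
Start: pos=(4,6), heading=135, pen down
RT 270: heading 135 -> 225
FD 13.9: (4,6) -> (-5.829,-3.829) [heading=225, draw]
LT 180: heading 225 -> 45
Final: pos=(-5.829,-3.829), heading=45, 1 segment(s) drawn

Answer: -5.829 -3.829 45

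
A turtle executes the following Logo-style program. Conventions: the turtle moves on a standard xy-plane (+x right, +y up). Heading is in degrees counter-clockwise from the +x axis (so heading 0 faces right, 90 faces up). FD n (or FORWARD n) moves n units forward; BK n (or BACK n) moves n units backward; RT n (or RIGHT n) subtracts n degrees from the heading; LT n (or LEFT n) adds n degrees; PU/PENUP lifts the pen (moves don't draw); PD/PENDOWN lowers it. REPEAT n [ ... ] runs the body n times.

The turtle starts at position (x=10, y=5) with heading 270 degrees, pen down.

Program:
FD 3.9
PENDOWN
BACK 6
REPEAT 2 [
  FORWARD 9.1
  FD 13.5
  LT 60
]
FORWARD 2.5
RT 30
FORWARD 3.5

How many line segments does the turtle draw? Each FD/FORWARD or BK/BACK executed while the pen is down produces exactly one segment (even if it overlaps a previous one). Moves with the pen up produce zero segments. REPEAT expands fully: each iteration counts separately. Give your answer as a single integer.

Answer: 8

Derivation:
Executing turtle program step by step:
Start: pos=(10,5), heading=270, pen down
FD 3.9: (10,5) -> (10,1.1) [heading=270, draw]
PD: pen down
BK 6: (10,1.1) -> (10,7.1) [heading=270, draw]
REPEAT 2 [
  -- iteration 1/2 --
  FD 9.1: (10,7.1) -> (10,-2) [heading=270, draw]
  FD 13.5: (10,-2) -> (10,-15.5) [heading=270, draw]
  LT 60: heading 270 -> 330
  -- iteration 2/2 --
  FD 9.1: (10,-15.5) -> (17.881,-20.05) [heading=330, draw]
  FD 13.5: (17.881,-20.05) -> (29.572,-26.8) [heading=330, draw]
  LT 60: heading 330 -> 30
]
FD 2.5: (29.572,-26.8) -> (31.737,-25.55) [heading=30, draw]
RT 30: heading 30 -> 0
FD 3.5: (31.737,-25.55) -> (35.237,-25.55) [heading=0, draw]
Final: pos=(35.237,-25.55), heading=0, 8 segment(s) drawn
Segments drawn: 8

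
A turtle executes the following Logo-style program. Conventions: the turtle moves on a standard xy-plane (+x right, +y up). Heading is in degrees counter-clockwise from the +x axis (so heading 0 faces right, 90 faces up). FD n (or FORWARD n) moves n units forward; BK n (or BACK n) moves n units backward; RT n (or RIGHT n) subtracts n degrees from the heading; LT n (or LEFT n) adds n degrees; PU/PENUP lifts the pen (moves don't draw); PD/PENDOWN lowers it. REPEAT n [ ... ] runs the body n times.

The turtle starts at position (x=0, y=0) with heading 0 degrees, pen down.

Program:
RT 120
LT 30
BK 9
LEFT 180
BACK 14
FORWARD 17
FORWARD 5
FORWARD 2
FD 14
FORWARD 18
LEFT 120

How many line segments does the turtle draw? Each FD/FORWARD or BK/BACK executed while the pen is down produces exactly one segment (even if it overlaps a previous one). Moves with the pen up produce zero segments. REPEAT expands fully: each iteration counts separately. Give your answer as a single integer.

Executing turtle program step by step:
Start: pos=(0,0), heading=0, pen down
RT 120: heading 0 -> 240
LT 30: heading 240 -> 270
BK 9: (0,0) -> (0,9) [heading=270, draw]
LT 180: heading 270 -> 90
BK 14: (0,9) -> (0,-5) [heading=90, draw]
FD 17: (0,-5) -> (0,12) [heading=90, draw]
FD 5: (0,12) -> (0,17) [heading=90, draw]
FD 2: (0,17) -> (0,19) [heading=90, draw]
FD 14: (0,19) -> (0,33) [heading=90, draw]
FD 18: (0,33) -> (0,51) [heading=90, draw]
LT 120: heading 90 -> 210
Final: pos=(0,51), heading=210, 7 segment(s) drawn
Segments drawn: 7

Answer: 7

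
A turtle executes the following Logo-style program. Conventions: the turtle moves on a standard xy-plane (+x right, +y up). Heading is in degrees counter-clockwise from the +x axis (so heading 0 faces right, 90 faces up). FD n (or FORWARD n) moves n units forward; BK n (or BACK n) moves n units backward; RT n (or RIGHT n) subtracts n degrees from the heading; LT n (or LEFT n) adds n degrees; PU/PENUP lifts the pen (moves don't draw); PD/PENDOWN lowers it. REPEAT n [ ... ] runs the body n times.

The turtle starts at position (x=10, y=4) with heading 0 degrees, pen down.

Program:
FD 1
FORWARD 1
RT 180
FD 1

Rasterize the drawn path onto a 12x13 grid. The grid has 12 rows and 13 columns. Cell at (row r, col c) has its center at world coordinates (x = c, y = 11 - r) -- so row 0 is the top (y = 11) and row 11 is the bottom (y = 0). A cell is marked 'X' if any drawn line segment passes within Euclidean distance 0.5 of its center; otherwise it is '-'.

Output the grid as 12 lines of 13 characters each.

Segment 0: (10,4) -> (11,4)
Segment 1: (11,4) -> (12,4)
Segment 2: (12,4) -> (11,4)

Answer: -------------
-------------
-------------
-------------
-------------
-------------
-------------
----------XXX
-------------
-------------
-------------
-------------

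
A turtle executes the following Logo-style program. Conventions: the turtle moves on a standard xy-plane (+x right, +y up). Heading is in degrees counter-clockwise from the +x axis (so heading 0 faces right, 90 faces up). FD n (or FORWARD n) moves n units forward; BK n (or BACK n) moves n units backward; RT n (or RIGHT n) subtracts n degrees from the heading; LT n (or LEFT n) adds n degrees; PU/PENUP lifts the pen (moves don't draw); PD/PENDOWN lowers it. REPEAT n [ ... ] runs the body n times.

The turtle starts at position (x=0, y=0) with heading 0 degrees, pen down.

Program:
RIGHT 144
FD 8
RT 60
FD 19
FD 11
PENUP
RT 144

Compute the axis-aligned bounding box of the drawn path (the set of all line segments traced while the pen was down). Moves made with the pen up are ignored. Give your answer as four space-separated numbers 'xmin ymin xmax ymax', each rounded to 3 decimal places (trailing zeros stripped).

Executing turtle program step by step:
Start: pos=(0,0), heading=0, pen down
RT 144: heading 0 -> 216
FD 8: (0,0) -> (-6.472,-4.702) [heading=216, draw]
RT 60: heading 216 -> 156
FD 19: (-6.472,-4.702) -> (-23.829,3.026) [heading=156, draw]
FD 11: (-23.829,3.026) -> (-33.878,7.5) [heading=156, draw]
PU: pen up
RT 144: heading 156 -> 12
Final: pos=(-33.878,7.5), heading=12, 3 segment(s) drawn

Segment endpoints: x in {-33.878, -23.829, -6.472, 0}, y in {-4.702, 0, 3.026, 7.5}
xmin=-33.878, ymin=-4.702, xmax=0, ymax=7.5

Answer: -33.878 -4.702 0 7.5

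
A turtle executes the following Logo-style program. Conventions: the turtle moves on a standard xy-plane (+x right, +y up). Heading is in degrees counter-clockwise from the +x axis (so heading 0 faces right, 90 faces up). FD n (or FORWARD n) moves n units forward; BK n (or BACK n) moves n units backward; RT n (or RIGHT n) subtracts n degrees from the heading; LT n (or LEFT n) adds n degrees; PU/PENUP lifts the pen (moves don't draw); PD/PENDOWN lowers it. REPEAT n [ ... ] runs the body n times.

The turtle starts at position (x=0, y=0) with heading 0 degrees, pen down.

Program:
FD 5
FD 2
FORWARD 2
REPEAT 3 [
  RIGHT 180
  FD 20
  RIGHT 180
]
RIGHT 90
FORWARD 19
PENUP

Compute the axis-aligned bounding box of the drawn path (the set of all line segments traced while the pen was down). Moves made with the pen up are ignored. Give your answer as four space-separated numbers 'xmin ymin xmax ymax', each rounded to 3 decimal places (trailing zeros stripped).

Executing turtle program step by step:
Start: pos=(0,0), heading=0, pen down
FD 5: (0,0) -> (5,0) [heading=0, draw]
FD 2: (5,0) -> (7,0) [heading=0, draw]
FD 2: (7,0) -> (9,0) [heading=0, draw]
REPEAT 3 [
  -- iteration 1/3 --
  RT 180: heading 0 -> 180
  FD 20: (9,0) -> (-11,0) [heading=180, draw]
  RT 180: heading 180 -> 0
  -- iteration 2/3 --
  RT 180: heading 0 -> 180
  FD 20: (-11,0) -> (-31,0) [heading=180, draw]
  RT 180: heading 180 -> 0
  -- iteration 3/3 --
  RT 180: heading 0 -> 180
  FD 20: (-31,0) -> (-51,0) [heading=180, draw]
  RT 180: heading 180 -> 0
]
RT 90: heading 0 -> 270
FD 19: (-51,0) -> (-51,-19) [heading=270, draw]
PU: pen up
Final: pos=(-51,-19), heading=270, 7 segment(s) drawn

Segment endpoints: x in {-51, -51, -31, -11, 0, 5, 7, 9}, y in {-19, 0, 0, 0, 0}
xmin=-51, ymin=-19, xmax=9, ymax=0

Answer: -51 -19 9 0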